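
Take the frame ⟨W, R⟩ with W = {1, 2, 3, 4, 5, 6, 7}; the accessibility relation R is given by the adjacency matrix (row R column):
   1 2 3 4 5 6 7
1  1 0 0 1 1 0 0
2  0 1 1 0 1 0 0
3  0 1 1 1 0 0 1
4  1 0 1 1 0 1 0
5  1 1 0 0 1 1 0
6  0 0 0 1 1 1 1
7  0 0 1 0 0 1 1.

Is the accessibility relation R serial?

Serial: yes — every world has a successor (e.g. 1 R 1).

Yes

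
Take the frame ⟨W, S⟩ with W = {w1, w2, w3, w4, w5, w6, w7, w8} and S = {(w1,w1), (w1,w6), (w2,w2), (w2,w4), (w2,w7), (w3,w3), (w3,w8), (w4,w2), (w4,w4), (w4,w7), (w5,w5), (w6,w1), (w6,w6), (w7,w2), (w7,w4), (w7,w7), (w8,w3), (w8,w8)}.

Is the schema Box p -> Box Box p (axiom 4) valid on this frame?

The schema 4 characterises exactly the transitive frames.
Transitive: yes — every two-step S-path is closed by a direct edge.

Yes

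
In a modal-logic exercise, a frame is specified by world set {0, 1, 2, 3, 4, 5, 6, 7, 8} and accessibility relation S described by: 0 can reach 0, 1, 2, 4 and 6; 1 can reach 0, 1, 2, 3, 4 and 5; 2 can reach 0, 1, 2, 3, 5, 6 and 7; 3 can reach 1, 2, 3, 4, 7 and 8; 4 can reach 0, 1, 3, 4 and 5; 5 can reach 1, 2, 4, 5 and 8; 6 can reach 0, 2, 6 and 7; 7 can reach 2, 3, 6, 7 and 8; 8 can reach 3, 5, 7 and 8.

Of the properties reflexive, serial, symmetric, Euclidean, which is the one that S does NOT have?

Reflexive: yes — every world is S-related to itself.
Serial: yes — every world has a successor (e.g. 0 S 0).
Symmetric: yes — every pair in S has its reverse in S.
Euclidean: no — 0 S 1 and 0 S 6, but not 1 S 6.
Only Euclidean fails.

Euclidean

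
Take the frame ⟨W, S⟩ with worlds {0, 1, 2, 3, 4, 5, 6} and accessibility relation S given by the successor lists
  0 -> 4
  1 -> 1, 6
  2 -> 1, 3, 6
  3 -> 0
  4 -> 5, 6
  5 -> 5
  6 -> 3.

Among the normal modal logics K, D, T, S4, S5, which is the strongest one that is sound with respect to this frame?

Serial (axiom D): yes — every world has a successor (e.g. 0 S 4).
Reflexive (axiom T): no — 0 is not related to itself.
Transitive (axiom 4): no — 0 S 4 and 4 S 5, but not 0 S 5.
Euclidean (axiom 5): no — 2 S 1 and 2 S 3, but not 1 S 3.
So F validates K, D; T would additionally require S to be reflexive. The strongest is D.

D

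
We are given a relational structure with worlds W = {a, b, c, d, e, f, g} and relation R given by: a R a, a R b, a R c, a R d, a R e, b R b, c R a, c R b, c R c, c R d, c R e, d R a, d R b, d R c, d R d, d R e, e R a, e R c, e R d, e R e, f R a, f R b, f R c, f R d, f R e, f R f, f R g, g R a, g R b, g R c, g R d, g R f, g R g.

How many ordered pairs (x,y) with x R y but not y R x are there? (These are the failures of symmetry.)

12

Enumerating: (a,b), (c,b), (d,b), (f,a), (f,b), (f,c), (f,d), (f,e), (g,a), (g,b), (g,c), (g,d).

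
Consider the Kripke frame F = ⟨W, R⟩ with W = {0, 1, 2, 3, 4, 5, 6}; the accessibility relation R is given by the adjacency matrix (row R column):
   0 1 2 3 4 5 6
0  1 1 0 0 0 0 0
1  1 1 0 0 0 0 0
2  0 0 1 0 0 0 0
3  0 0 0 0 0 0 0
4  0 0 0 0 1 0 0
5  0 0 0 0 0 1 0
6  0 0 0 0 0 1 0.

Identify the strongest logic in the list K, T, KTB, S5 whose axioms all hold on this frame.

Reflexive (axiom T): no — 3 is not related to itself.
Symmetric (axiom B): no — 6 R 5 but not 5 R 6.
Euclidean (axiom 5): yes — any two successors of a common world are R-related.
So F validates K; T would additionally require R to be reflexive. The strongest is K.

K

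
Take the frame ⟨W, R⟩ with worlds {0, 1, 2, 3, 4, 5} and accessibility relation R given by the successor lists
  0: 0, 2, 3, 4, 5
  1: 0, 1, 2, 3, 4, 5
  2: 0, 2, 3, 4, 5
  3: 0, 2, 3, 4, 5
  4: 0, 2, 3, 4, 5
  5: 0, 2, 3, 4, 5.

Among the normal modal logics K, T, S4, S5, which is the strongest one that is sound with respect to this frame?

S4

Reflexive (axiom T): yes — every world is R-related to itself.
Transitive (axiom 4): yes — every two-step R-path is closed by a direct edge.
Euclidean (axiom 5): no — 1 R 0 and 1 R 1, but not 0 R 1.
So F validates K, T, S4; S5 would additionally require R to be Euclidean. The strongest is S4.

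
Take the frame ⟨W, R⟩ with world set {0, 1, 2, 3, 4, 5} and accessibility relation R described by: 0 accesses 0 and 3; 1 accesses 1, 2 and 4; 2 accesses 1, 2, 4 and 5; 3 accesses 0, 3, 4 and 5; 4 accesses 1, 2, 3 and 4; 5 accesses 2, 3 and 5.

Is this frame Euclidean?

No

Euclidean: no — 2 R 1 and 2 R 5, but not 1 R 5.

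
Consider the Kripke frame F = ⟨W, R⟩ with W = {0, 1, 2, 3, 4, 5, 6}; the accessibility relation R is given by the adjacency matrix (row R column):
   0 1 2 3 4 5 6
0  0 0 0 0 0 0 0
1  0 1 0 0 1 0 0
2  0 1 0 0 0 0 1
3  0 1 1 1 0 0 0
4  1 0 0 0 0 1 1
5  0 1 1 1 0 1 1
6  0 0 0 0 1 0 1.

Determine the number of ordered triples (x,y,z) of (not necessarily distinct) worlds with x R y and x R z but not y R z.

28

Enumerating: (1,4,1), (1,4,4), (2,1,6), (2,6,1), (3,1,2), (3,1,3), (3,2,2), (3,2,3), (4,0,0), (4,0,5), (4,0,6), (4,5,0), … and 16 more.
Total: 28.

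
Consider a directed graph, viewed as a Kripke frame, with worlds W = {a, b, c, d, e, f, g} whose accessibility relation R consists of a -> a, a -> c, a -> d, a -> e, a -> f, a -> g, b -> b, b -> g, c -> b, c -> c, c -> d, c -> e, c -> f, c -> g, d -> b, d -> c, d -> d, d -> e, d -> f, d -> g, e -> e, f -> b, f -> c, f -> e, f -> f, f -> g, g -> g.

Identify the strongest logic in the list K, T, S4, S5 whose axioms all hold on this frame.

T

Reflexive (axiom T): yes — every world is R-related to itself.
Transitive (axiom 4): no — a R c and c R b, but not a R b.
Euclidean (axiom 5): no — a R e and a R c, but not e R c.
So F validates K, T; S4 would additionally require R to be transitive. The strongest is T.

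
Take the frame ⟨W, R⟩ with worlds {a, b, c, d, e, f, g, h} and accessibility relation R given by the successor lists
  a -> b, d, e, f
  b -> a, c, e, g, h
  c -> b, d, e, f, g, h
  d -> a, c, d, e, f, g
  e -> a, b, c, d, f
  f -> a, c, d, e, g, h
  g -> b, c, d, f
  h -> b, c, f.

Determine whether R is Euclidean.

No

Euclidean: no — a R b and a R d, but not b R d.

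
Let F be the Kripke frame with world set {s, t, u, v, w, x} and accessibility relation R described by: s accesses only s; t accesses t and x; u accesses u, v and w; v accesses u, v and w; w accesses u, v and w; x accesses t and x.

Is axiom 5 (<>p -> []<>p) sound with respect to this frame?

Axiom 5 corresponds to the accessibility relation being Euclidean.
Euclidean: yes — any two successors of a common world are R-related.

Yes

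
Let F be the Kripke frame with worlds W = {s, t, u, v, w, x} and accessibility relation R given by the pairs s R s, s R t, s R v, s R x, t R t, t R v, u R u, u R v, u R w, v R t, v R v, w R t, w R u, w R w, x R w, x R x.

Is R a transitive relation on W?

Transitive: no — s R x and x R w, but not s R w.

No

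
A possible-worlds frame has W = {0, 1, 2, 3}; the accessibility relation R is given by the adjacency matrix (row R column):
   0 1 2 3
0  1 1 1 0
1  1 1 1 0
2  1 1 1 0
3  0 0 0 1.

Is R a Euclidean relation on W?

Yes

Euclidean: yes — any two successors of a common world are R-related.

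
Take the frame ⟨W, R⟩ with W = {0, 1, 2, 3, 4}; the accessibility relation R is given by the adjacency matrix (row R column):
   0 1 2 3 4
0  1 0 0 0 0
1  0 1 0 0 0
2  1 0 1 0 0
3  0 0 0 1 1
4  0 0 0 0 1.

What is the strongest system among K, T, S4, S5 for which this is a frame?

Reflexive (axiom T): yes — every world is R-related to itself.
Transitive (axiom 4): yes — every two-step R-path is closed by a direct edge.
Euclidean (axiom 5): no — 2 R 0 and 2 R 2, but not 0 R 2.
So F validates K, T, S4; S5 would additionally require R to be Euclidean. The strongest is S4.

S4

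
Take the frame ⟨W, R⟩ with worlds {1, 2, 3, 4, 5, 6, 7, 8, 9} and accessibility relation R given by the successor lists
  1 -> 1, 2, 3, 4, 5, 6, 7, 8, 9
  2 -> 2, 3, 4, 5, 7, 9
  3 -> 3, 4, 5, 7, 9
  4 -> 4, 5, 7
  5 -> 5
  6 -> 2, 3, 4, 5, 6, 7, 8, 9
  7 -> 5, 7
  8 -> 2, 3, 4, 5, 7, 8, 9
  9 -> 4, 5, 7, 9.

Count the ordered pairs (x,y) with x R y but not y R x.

36

Enumerating: (1,2), (1,3), (1,4), (1,5), (1,6), (1,7), (1,8), (1,9), (2,3), (2,4), (2,5), (2,7), … and 24 more.
Total: 36.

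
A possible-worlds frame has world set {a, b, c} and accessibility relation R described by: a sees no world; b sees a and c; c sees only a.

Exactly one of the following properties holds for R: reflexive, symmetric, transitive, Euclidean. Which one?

Reflexive: no — a is not related to itself.
Symmetric: no — b R a but not a R b.
Transitive: yes — every two-step R-path is closed by a direct edge.
Euclidean: no — b R a and b R c, but not a R c.
Only transitive holds.

transitive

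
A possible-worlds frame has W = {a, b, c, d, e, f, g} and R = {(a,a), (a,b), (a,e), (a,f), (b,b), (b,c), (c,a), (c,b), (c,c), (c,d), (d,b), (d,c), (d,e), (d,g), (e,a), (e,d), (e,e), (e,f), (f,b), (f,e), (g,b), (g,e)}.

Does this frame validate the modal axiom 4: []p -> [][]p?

No

Axiom 4 corresponds to the accessibility relation being transitive.
Transitive: no — a R b and b R c, but not a R c.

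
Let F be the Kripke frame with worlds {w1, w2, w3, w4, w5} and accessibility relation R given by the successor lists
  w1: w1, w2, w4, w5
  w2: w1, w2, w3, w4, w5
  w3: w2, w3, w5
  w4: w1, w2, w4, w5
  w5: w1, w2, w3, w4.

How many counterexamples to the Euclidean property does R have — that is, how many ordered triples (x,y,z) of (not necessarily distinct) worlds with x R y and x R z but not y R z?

12

Enumerating: (w1,w5,w5), (w2,w1,w3), (w2,w3,w1), (w2,w3,w4), (w2,w4,w3), (w2,w5,w5), (w3,w5,w5), (w4,w5,w5), (w5,w1,w3), (w5,w3,w1), (w5,w3,w4), (w5,w4,w3).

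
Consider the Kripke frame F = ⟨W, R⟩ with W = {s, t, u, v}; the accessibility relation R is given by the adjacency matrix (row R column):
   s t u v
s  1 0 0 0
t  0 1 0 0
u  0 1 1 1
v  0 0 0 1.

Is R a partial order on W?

Yes

Reflexive: yes — every world is R-related to itself.
Transitive: yes — every two-step R-path is closed by a direct edge.
Antisymmetric: yes — no distinct pair is related both ways.
So R is a partial order.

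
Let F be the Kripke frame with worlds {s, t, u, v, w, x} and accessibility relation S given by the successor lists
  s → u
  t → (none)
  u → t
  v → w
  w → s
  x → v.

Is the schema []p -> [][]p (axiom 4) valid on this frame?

No

By correspondence theory, 4 is valid on a frame iff S is transitive.
Transitive: no — s S u and u S t, but not s S t.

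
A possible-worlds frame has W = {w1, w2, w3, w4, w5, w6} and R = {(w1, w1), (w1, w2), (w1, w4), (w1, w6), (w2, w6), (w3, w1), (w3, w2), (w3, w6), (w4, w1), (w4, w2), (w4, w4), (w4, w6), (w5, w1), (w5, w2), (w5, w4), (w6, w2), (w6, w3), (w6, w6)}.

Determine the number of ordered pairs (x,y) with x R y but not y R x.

Enumerating: (w1,w2), (w1,w6), (w3,w1), (w3,w2), (w4,w2), (w4,w6), (w5,w1), (w5,w2), (w5,w4).

9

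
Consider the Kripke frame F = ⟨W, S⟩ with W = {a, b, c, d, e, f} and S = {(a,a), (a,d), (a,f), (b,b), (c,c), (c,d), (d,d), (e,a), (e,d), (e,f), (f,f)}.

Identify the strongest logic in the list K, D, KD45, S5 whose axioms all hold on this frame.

Serial (axiom D): yes — every world has a successor (e.g. a S a).
Euclidean (axiom 5): no — a S d and a S f, but not d S f.
Transitive (axiom 4): yes — every two-step S-path is closed by a direct edge.
Reflexive (axiom T): no — e is not related to itself.
So F validates K, D; KD45 would additionally require S to be Euclidean. The strongest is D.

D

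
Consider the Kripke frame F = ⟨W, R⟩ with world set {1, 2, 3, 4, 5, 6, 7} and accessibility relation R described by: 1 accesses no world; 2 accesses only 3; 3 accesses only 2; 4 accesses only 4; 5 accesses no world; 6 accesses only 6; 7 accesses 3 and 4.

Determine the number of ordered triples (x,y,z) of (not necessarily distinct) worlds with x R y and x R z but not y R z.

5

Enumerating: (2,3,3), (3,2,2), (7,3,3), (7,3,4), (7,4,3).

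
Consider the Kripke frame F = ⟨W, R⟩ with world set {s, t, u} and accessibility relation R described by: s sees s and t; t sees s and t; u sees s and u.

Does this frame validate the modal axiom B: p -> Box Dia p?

No

Axiom B corresponds to the accessibility relation being symmetric.
Symmetric: no — u R s but not s R u.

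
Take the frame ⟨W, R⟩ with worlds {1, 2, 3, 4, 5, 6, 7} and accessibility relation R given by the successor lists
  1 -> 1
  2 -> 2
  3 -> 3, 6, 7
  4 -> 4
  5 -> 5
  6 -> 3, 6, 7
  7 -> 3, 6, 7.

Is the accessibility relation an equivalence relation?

Yes

Reflexive: yes — every world is R-related to itself.
Symmetric: yes — every pair in R has its reverse in R.
Transitive: yes — every two-step R-path is closed by a direct edge.
So R is an equivalence relation.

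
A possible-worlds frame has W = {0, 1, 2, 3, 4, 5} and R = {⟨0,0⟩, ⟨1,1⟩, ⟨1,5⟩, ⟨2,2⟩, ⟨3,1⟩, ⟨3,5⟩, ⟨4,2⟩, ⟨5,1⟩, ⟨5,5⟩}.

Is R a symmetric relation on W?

Symmetric: no — 3 R 1 but not 1 R 3.

No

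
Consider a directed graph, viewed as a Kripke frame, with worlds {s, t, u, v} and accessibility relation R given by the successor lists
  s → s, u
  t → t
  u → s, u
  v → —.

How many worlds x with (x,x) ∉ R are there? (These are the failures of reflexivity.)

Enumerating: v.

1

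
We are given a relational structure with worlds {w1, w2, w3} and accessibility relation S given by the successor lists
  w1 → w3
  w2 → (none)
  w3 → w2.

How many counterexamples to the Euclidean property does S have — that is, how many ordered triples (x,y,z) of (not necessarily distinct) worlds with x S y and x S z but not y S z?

Enumerating: (w1,w3,w3), (w3,w2,w2).

2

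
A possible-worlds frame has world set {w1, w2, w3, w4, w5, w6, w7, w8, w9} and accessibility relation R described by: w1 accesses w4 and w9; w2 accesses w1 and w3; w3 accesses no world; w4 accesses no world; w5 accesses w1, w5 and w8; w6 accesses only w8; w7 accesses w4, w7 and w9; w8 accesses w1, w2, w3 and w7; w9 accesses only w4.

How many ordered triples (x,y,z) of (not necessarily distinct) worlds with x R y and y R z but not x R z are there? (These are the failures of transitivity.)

Enumerating: (w2,w1,w4), (w2,w1,w9), (w5,w1,w4), (w5,w1,w9), (w5,w8,w2), (w5,w8,w3), (w5,w8,w7), (w6,w8,w1), (w6,w8,w2), (w6,w8,w3), (w6,w8,w7), (w8,w1,w4), (w8,w1,w9), (w8,w7,w4), (w8,w7,w9).

15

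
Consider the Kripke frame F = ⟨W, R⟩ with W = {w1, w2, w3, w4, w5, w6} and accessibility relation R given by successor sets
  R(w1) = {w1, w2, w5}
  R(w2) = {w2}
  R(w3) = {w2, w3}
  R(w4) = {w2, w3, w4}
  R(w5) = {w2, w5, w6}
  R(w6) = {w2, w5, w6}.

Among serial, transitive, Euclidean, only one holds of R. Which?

Serial: yes — every world has a successor (e.g. w1 R w1).
Transitive: no — w1 R w5 and w5 R w6, but not w1 R w6.
Euclidean: no — w1 R w2 and w1 R w5, but not w2 R w5.
Only serial holds.

serial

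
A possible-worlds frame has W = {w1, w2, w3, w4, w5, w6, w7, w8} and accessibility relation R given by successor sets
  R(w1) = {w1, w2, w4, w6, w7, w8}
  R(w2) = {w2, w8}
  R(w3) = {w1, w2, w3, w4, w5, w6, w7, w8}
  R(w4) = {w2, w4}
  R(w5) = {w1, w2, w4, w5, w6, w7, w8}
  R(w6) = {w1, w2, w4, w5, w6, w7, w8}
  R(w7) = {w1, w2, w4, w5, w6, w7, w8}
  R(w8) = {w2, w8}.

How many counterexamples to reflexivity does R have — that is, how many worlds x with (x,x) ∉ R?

0

R is reflexive; there are no such worlds.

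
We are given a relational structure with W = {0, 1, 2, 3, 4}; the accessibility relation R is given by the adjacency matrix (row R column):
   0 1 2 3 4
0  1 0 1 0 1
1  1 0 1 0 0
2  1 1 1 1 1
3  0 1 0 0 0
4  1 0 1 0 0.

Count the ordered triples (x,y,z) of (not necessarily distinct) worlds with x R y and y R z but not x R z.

Enumerating: (0,2,1), (0,2,3), (1,0,4), (1,2,1), (1,2,3), (1,2,4), (3,1,0), (3,1,2), (4,0,4), (4,2,1), (4,2,3), (4,2,4).

12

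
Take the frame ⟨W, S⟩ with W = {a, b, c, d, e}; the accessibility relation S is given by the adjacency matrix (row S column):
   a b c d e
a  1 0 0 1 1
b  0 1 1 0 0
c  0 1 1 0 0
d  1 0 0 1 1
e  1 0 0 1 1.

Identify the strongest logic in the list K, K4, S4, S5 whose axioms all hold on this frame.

S5

Transitive (axiom 4): yes — every two-step S-path is closed by a direct edge.
Reflexive (axiom T): yes — every world is S-related to itself.
Euclidean (axiom 5): yes — any two successors of a common world are S-related.
So F validates K, K4, S4, S5. The strongest is S5.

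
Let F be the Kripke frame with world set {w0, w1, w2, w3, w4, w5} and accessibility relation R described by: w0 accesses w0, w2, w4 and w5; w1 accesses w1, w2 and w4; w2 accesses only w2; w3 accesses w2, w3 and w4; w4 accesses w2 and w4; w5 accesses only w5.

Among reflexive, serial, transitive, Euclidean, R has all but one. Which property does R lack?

Reflexive: yes — every world is R-related to itself.
Serial: yes — every world has a successor (e.g. w0 R w0).
Transitive: yes — every two-step R-path is closed by a direct edge.
Euclidean: no — w0 R w2 and w0 R w4, but not w2 R w4.
Only Euclidean fails.

Euclidean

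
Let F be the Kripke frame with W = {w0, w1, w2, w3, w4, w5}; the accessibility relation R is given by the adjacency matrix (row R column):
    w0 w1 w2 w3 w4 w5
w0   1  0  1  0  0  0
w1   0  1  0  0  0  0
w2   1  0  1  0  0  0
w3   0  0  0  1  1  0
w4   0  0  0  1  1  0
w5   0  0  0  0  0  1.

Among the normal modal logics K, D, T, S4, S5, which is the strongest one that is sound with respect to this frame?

S5

Serial (axiom D): yes — every world has a successor (e.g. w0 R w0).
Reflexive (axiom T): yes — every world is R-related to itself.
Transitive (axiom 4): yes — every two-step R-path is closed by a direct edge.
Euclidean (axiom 5): yes — any two successors of a common world are R-related.
So F validates K, D, T, S4, S5. The strongest is S5.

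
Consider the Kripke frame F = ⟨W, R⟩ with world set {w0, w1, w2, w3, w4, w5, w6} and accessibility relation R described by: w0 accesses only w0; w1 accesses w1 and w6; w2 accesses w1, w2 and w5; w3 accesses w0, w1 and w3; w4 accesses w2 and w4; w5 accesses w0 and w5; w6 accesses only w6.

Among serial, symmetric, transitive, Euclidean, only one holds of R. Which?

serial

Serial: yes — every world has a successor (e.g. w0 R w0).
Symmetric: no — w1 R w6 but not w6 R w1.
Transitive: no — w2 R w1 and w1 R w6, but not w2 R w6.
Euclidean: no — w2 R w1 and w2 R w5, but not w1 R w5.
Only serial holds.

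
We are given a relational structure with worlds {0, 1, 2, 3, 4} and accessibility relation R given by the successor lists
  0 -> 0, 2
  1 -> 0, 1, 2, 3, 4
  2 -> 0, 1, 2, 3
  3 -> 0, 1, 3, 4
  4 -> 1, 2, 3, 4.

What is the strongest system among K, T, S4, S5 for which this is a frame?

Reflexive (axiom T): yes — every world is R-related to itself.
Transitive (axiom 4): no — 0 R 2 and 2 R 1, but not 0 R 1.
Euclidean (axiom 5): no — 1 R 0 and 1 R 3, but not 0 R 3.
So F validates K, T; S4 would additionally require R to be transitive. The strongest is T.

T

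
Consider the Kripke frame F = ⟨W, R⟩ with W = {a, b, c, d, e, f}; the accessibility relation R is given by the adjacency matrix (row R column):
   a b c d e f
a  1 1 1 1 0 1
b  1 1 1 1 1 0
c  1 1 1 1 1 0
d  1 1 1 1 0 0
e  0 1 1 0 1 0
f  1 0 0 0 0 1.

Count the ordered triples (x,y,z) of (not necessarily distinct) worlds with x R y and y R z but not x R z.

14

Enumerating: (a,b,e), (a,c,e), (b,a,f), (c,a,f), (d,a,f), (d,b,e), (d,c,e), (e,b,a), (e,b,d), (e,c,a), (e,c,d), (f,a,b), (f,a,c), (f,a,d).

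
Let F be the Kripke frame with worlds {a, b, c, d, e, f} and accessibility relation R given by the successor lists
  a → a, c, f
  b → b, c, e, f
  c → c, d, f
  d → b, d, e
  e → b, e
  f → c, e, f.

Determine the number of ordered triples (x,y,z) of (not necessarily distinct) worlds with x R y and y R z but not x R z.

Enumerating: (a,c,d), (a,f,e), (b,c,d), (c,d,b), (c,d,e), (c,f,e), (d,b,c), (d,b,f), (e,b,c), (e,b,f), (f,c,d), (f,e,b).

12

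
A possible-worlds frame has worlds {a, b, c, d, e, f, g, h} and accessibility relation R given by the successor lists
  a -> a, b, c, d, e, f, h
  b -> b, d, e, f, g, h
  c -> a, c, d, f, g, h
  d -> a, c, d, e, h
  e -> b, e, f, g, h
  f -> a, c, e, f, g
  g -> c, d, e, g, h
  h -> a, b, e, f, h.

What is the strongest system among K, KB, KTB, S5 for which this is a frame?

K

Symmetric (axiom B): no — a R b but not b R a.
Reflexive (axiom T): yes — every world is R-related to itself.
Euclidean (axiom 5): no — a R b and a R c, but not b R c.
So F validates K; KB would additionally require R to be symmetric. The strongest is K.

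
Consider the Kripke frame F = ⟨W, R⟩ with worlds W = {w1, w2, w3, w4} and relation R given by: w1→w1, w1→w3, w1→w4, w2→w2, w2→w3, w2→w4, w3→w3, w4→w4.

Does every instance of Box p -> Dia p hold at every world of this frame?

The schema D characterises exactly the serial frames.
Serial: yes — every world has a successor (e.g. w1 R w1).

Yes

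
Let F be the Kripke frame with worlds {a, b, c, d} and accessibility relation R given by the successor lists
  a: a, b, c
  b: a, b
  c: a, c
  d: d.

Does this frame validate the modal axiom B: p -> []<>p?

Yes

By correspondence theory, B is valid on a frame iff R is symmetric.
Symmetric: yes — every pair in R has its reverse in R.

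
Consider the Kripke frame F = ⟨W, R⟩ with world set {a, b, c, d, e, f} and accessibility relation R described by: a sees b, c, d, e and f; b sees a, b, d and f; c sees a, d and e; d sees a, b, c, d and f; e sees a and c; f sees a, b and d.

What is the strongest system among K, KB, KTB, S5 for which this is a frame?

KB

Symmetric (axiom B): yes — every pair in R has its reverse in R.
Reflexive (axiom T): no — a is not related to itself.
Euclidean (axiom 5): no — a R b and a R c, but not b R c.
So F validates K, KB; KTB would additionally require R to be reflexive. The strongest is KB.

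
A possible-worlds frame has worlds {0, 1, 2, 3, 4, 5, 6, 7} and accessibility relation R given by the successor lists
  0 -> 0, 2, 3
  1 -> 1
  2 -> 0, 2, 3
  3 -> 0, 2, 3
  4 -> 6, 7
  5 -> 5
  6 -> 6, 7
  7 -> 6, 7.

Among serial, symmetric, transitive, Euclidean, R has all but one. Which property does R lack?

Serial: yes — every world has a successor (e.g. 0 R 0).
Symmetric: no — 4 R 6 but not 6 R 4.
Transitive: yes — every two-step R-path is closed by a direct edge.
Euclidean: yes — any two successors of a common world are R-related.
Only symmetric fails.

symmetric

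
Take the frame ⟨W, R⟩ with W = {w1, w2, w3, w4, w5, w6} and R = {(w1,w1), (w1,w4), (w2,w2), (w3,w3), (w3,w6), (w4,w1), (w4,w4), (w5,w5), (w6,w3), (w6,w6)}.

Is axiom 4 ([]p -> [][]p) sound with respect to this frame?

Yes

Axiom 4 corresponds to the accessibility relation being transitive.
Transitive: yes — every two-step R-path is closed by a direct edge.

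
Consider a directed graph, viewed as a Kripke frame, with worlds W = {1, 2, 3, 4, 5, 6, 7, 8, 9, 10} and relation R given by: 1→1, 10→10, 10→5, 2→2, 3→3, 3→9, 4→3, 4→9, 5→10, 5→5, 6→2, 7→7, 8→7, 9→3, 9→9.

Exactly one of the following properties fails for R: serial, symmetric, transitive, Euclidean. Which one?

symmetric

Serial: yes — every world has a successor (e.g. 1 R 1).
Symmetric: no — 4 R 3 but not 3 R 4.
Transitive: yes — every two-step R-path is closed by a direct edge.
Euclidean: yes — any two successors of a common world are R-related.
Only symmetric fails.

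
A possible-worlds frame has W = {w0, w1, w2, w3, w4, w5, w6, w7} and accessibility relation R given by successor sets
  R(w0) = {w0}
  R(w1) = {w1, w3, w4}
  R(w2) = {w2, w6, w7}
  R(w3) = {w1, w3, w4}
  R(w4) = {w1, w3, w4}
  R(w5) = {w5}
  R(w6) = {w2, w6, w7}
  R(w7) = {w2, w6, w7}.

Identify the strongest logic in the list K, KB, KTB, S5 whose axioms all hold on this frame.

Symmetric (axiom B): yes — every pair in R has its reverse in R.
Reflexive (axiom T): yes — every world is R-related to itself.
Euclidean (axiom 5): yes — any two successors of a common world are R-related.
So F validates K, KB, KTB, S5. The strongest is S5.

S5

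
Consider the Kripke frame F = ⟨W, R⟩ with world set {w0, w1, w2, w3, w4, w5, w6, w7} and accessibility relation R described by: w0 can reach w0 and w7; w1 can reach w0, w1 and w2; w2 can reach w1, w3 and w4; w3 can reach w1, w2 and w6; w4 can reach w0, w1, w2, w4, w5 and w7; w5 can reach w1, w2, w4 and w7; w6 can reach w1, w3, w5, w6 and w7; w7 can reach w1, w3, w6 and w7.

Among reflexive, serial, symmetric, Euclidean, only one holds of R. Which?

Reflexive: no — w2 is not related to itself.
Serial: yes — every world has a successor (e.g. w0 R w0).
Symmetric: no — w0 R w7 but not w7 R w0.
Euclidean: no — w1 R w0 and w1 R w2, but not w0 R w2.
Only serial holds.

serial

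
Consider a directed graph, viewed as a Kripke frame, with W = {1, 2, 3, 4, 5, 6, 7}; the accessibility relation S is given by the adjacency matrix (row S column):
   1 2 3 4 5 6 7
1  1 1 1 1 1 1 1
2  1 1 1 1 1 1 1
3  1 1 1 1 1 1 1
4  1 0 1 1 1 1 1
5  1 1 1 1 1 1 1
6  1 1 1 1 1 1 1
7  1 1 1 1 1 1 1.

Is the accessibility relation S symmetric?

No

Symmetric: no — 2 S 4 but not 4 S 2.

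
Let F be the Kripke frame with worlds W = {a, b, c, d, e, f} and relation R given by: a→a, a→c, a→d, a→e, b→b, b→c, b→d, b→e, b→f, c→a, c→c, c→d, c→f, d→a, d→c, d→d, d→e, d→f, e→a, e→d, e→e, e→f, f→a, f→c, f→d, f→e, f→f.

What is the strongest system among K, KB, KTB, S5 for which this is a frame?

K

Symmetric (axiom B): no — b R c but not c R b.
Reflexive (axiom T): yes — every world is R-related to itself.
Euclidean (axiom 5): no — a R c and a R e, but not c R e.
So F validates K; KB would additionally require R to be symmetric. The strongest is K.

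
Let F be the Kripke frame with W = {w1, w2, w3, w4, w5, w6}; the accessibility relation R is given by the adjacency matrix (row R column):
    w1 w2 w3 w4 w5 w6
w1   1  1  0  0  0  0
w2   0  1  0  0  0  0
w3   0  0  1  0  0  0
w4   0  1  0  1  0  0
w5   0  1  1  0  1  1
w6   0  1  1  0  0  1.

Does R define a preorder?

Reflexive: yes — every world is R-related to itself.
Transitive: yes — every two-step R-path is closed by a direct edge.
So R is a preorder.

Yes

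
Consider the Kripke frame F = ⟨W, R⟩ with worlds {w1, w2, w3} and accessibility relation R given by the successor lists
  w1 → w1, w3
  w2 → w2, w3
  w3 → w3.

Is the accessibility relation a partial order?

Yes

Reflexive: yes — every world is R-related to itself.
Transitive: yes — every two-step R-path is closed by a direct edge.
Antisymmetric: yes — no distinct pair is related both ways.
So R is a partial order.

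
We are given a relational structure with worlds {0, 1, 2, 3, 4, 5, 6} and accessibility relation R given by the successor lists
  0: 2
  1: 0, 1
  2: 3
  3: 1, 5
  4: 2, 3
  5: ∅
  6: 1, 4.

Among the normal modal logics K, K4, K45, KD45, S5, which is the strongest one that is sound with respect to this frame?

Transitive (axiom 4): no — 0 R 2 and 2 R 3, but not 0 R 3.
Euclidean (axiom 5): no — 3 R 1 and 3 R 5, but not 1 R 5.
Serial (axiom D): no — 5 has no R-successor.
Reflexive (axiom T): no — 0 is not related to itself.
So F validates K; K4 would additionally require R to be transitive. The strongest is K.

K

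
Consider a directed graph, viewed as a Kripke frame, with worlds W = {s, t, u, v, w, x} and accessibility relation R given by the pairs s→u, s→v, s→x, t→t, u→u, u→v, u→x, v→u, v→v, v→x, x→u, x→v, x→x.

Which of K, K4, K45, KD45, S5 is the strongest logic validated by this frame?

K45

Transitive (axiom 4): yes — every two-step R-path is closed by a direct edge.
Euclidean (axiom 5): yes — any two successors of a common world are R-related.
Serial (axiom D): no — w has no R-successor.
Reflexive (axiom T): no — s is not related to itself.
So F validates K, K4, K45; KD45 would additionally require R to be serial. The strongest is K45.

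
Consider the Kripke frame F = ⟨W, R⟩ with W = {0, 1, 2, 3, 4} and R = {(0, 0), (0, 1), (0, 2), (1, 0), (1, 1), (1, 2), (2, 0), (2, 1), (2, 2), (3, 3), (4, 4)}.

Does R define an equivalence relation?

Yes

Reflexive: yes — every world is R-related to itself.
Symmetric: yes — every pair in R has its reverse in R.
Transitive: yes — every two-step R-path is closed by a direct edge.
So R is an equivalence relation.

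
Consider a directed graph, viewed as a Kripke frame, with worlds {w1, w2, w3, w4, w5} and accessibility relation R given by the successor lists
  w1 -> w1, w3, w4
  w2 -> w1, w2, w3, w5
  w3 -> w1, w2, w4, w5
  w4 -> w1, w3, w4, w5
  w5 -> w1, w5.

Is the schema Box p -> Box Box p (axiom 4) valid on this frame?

No

By correspondence theory, 4 is valid on a frame iff R is transitive.
Transitive: no — w1 R w3 and w3 R w2, but not w1 R w2.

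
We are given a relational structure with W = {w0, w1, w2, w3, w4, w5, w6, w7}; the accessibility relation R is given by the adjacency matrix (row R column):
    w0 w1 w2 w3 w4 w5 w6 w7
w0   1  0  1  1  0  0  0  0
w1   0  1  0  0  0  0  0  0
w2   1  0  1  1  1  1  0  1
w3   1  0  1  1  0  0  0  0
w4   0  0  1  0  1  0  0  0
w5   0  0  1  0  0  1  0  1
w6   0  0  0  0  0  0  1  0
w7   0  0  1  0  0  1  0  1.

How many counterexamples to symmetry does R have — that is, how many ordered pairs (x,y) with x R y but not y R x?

R is symmetric; there are no such tuples.

0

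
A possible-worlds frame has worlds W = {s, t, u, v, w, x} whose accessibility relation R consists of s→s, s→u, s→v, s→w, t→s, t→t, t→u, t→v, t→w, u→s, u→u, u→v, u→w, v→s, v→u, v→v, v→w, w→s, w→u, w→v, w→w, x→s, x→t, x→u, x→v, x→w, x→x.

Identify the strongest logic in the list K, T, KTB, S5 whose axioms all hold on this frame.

T

Reflexive (axiom T): yes — every world is R-related to itself.
Symmetric (axiom B): no — t R s but not s R t.
Euclidean (axiom 5): no — x R s and x R t, but not s R t.
So F validates K, T; KTB would additionally require R to be symmetric. The strongest is T.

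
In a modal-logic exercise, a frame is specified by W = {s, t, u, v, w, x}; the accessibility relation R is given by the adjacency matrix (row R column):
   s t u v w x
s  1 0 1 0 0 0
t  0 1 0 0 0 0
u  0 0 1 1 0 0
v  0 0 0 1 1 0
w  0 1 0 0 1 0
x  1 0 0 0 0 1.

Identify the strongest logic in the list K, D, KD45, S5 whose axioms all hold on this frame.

D

Serial (axiom D): yes — every world has a successor (e.g. s R s).
Euclidean (axiom 5): no — s R u and s R s, but not u R s.
Transitive (axiom 4): no — s R u and u R v, but not s R v.
Reflexive (axiom T): yes — every world is R-related to itself.
So F validates K, D; KD45 would additionally require R to be Euclidean and transitive. The strongest is D.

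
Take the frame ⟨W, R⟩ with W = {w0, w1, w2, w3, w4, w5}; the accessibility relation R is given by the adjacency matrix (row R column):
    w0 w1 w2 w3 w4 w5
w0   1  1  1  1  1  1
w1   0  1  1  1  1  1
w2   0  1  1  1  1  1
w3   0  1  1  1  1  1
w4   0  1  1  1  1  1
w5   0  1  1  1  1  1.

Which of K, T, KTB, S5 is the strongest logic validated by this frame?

T

Reflexive (axiom T): yes — every world is R-related to itself.
Symmetric (axiom B): no — w0 R w1 but not w1 R w0.
Euclidean (axiom 5): no — w0 R w1 and w0 R w0, but not w1 R w0.
So F validates K, T; KTB would additionally require R to be symmetric. The strongest is T.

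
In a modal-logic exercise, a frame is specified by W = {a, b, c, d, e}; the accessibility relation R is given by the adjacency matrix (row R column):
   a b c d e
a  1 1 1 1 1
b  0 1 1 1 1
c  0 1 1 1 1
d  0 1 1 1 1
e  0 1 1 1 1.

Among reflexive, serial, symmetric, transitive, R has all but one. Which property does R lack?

Reflexive: yes — every world is R-related to itself.
Serial: yes — every world has a successor (e.g. a R a).
Symmetric: no — a R b but not b R a.
Transitive: yes — every two-step R-path is closed by a direct edge.
Only symmetric fails.

symmetric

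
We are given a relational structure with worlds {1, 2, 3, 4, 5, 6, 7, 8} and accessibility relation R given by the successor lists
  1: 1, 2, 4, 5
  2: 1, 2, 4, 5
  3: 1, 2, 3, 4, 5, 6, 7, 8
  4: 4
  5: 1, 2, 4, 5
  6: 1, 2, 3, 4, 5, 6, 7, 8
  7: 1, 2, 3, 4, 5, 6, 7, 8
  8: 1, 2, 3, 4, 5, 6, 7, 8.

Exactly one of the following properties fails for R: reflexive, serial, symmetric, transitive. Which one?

symmetric

Reflexive: yes — every world is R-related to itself.
Serial: yes — every world has a successor (e.g. 1 R 1).
Symmetric: no — 1 R 4 but not 4 R 1.
Transitive: yes — every two-step R-path is closed by a direct edge.
Only symmetric fails.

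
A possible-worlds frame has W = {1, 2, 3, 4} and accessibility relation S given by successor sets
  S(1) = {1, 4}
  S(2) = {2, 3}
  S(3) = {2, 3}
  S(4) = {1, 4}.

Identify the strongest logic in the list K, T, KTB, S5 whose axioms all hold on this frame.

Reflexive (axiom T): yes — every world is S-related to itself.
Symmetric (axiom B): yes — every pair in S has its reverse in S.
Euclidean (axiom 5): yes — any two successors of a common world are S-related.
So F validates K, T, KTB, S5. The strongest is S5.

S5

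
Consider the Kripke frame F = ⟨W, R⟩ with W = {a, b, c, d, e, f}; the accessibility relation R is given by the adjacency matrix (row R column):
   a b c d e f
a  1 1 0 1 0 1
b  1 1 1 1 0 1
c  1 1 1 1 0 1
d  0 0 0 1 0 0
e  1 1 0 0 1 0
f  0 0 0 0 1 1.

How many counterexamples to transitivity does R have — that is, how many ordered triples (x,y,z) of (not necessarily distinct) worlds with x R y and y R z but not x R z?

11

Enumerating: (a,b,c), (a,f,e), (b,f,e), (c,f,e), (e,a,d), (e,a,f), (e,b,c), (e,b,d), (e,b,f), (f,e,a), (f,e,b).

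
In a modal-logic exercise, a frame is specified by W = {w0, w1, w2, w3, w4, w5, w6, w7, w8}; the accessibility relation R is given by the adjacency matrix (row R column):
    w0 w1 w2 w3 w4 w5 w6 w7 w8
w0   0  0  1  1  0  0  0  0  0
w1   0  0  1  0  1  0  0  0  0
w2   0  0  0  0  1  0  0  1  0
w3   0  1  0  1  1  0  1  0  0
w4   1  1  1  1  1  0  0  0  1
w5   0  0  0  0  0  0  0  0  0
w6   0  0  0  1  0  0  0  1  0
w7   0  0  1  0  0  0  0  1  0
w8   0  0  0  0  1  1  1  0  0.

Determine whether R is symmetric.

No

Symmetric: no — w0 R w2 but not w2 R w0.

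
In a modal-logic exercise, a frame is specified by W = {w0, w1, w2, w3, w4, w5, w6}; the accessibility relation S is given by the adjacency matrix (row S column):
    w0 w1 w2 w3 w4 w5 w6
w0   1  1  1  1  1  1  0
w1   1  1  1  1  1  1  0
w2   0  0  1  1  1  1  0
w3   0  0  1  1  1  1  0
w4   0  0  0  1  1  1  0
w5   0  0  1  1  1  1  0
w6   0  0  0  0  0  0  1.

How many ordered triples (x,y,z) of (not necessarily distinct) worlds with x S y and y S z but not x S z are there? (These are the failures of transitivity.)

Enumerating: (w4,w3,w2), (w4,w5,w2).

2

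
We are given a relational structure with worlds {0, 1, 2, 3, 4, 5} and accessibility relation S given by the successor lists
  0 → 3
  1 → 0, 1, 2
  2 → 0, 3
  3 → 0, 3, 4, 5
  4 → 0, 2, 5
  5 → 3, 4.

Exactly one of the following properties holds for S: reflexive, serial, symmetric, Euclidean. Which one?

Reflexive: no — 0 is not related to itself.
Serial: yes — every world has a successor (e.g. 0 S 3).
Symmetric: no — 1 S 0 but not 0 S 1.
Euclidean: no — 1 S 0 and 1 S 2, but not 0 S 2.
Only serial holds.

serial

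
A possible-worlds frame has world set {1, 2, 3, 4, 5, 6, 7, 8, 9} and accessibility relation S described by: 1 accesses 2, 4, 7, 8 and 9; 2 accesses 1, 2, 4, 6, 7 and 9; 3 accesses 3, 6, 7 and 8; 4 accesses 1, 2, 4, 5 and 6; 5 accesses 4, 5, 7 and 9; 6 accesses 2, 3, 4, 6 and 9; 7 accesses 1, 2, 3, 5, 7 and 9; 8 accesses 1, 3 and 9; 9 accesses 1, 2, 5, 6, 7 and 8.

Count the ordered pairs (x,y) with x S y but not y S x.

0

S is symmetric; there are no such tuples.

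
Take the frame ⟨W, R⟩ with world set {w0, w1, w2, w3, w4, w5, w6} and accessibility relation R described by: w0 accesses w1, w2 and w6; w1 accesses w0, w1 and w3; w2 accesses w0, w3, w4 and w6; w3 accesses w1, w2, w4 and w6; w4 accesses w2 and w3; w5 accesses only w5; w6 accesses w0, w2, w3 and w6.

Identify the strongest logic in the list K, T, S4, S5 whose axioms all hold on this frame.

K

Reflexive (axiom T): no — w0 is not related to itself.
Transitive (axiom 4): no — w0 R w1 and w1 R w3, but not w0 R w3.
Euclidean (axiom 5): no — w0 R w1 and w0 R w2, but not w1 R w2.
So F validates K; T would additionally require R to be reflexive. The strongest is K.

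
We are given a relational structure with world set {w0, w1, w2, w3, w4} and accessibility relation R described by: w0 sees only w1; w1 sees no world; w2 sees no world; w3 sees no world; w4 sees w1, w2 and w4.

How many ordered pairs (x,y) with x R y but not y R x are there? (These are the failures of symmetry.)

Enumerating: (w0,w1), (w4,w1), (w4,w2).

3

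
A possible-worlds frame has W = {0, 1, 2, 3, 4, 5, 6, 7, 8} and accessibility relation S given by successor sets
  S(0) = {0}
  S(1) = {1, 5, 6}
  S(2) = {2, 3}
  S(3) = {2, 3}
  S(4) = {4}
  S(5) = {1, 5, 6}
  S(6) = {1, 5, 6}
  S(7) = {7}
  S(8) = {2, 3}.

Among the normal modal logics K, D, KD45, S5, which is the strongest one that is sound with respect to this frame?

KD45

Serial (axiom D): yes — every world has a successor (e.g. 0 S 0).
Euclidean (axiom 5): yes — any two successors of a common world are S-related.
Transitive (axiom 4): yes — every two-step S-path is closed by a direct edge.
Reflexive (axiom T): no — 8 is not related to itself.
So F validates K, D, KD45; S5 would additionally require S to be reflexive. The strongest is KD45.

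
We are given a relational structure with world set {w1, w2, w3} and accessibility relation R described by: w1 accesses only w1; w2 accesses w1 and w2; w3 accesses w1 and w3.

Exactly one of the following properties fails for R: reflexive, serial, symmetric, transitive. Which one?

symmetric

Reflexive: yes — every world is R-related to itself.
Serial: yes — every world has a successor (e.g. w1 R w1).
Symmetric: no — w2 R w1 but not w1 R w2.
Transitive: yes — every two-step R-path is closed by a direct edge.
Only symmetric fails.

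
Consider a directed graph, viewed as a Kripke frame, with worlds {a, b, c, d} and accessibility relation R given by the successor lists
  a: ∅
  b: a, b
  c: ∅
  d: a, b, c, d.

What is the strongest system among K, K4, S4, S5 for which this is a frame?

K4

Transitive (axiom 4): yes — every two-step R-path is closed by a direct edge.
Reflexive (axiom T): no — a is not related to itself.
Euclidean (axiom 5): no — d R a and d R b, but not a R b.
So F validates K, K4; S4 would additionally require R to be reflexive. The strongest is K4.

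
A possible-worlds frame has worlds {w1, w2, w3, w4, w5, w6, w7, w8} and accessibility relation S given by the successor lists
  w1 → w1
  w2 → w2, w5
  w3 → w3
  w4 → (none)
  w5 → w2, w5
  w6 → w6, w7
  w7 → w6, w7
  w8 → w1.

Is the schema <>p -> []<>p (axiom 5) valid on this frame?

The schema 5 characterises exactly the Euclidean frames.
Euclidean: yes — any two successors of a common world are S-related.

Yes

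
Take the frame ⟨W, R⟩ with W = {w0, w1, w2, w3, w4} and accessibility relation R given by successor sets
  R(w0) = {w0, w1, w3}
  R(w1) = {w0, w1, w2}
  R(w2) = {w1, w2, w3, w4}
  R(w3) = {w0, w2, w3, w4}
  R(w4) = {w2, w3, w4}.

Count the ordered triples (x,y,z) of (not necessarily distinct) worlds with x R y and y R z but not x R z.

Enumerating: (w0,w1,w2), (w0,w3,w2), (w0,w3,w4), (w1,w0,w3), (w1,w2,w3), (w1,w2,w4), (w2,w1,w0), (w2,w3,w0), (w3,w0,w1), (w3,w2,w1), (w4,w2,w1), (w4,w3,w0).

12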